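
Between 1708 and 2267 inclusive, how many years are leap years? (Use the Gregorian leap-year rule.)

136

Multiples of 4 in [1708,2267]: 140.
Of those, multiples of 100: 5 (not leap unless ÷400).
Multiples of 400: 1.
Leap years = 140 − 5 + 1 = 136.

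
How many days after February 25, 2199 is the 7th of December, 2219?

Feb 25, 2199 → Feb 25, 2200: 365 days.
Feb 25, 2200 → Feb 25, 2201: 365 days.
Feb 25, 2201 → Feb 25, 2202: 365 days.
Feb 25, 2202 → Feb 25, 2203: 365 days.
Feb 25, 2203 → Feb 25, 2204: 365 days.
Feb 25, 2204 → Feb 25, 2205: 366 days (Feb 29, 2204 is in that span).
Feb 25, 2205 → Feb 25, 2206: 365 days.
Feb 25, 2206 → Feb 25, 2207: 365 days.
Feb 25, 2207 → Feb 25, 2208: 365 days.
Feb 25, 2208 → Feb 25, 2209: 366 days (Feb 29, 2208 is in that span).
Feb 25, 2209 → Feb 25, 2210: 365 days.
Feb 25, 2210 → Feb 25, 2211: 365 days.
Feb 25, 2211 → Feb 25, 2212: 365 days.
Feb 25, 2212 → Feb 25, 2213: 366 days (Feb 29, 2212 is in that span).
Feb 25, 2213 → Feb 25, 2214: 365 days.
Feb 25, 2214 → Feb 25, 2215: 365 days.
Feb 25, 2215 → Feb 25, 2216: 365 days.
Feb 25, 2216 → Feb 25, 2217: 366 days (Feb 29, 2216 is in that span).
Feb 25, 2217 → Feb 25, 2218: 365 days.
Feb 25, 2218 → Feb 25, 2219: 365 days.
Feb 25, 2219 → Mar 25, 2219: 28 days (February has 28).
Mar 25, 2219 → Apr 25, 2219: 31 days (March has 31).
Apr 25, 2219 → May 25, 2219: 30 days (April has 30).
May 25, 2219 → Jun 25, 2219: 31 days (May has 31).
Jun 25, 2219 → Jul 25, 2219: 30 days (June has 30).
Jul 25, 2219 → Aug 25, 2219: 31 days (July has 31).
Aug 25, 2219 → Sep 25, 2219: 31 days (August has 31).
Sep 25, 2219 → Oct 25, 2219: 30 days (September has 30).
Oct 25, 2219 → Nov 25, 2219: 31 days (October has 31).
Nov 25, 2219 → Dec 7, 2219: 12 days.
Total: 7589 days.

7589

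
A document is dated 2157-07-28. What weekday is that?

Doomsday rule: the anchor day for the 2100s is Sunday. For year 57: 57÷12 = 4 r 9, and 9÷4 = 2, so 4+9+2 = 15.
Sunday + 15 ≡ Monday — that's 2157's doomsday.
In July the doomsday date is Jul 11.
Jul 28 is 17 days after Jul 11; 17 mod 7 = 3, so Monday + 3 = Thursday.

Thursday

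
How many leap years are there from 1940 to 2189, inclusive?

62

Multiples of 4 in [1940,2189]: 63.
Of those, multiples of 100: 2 (not leap unless ÷400).
Multiples of 400: 1.
Leap years = 63 − 2 + 1 = 62.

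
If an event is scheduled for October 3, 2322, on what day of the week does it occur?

Doomsday rule: the anchor day for the 2300s is Wednesday. For year 22: 22÷12 = 1 r 10, and 10÷4 = 2, so 1+10+2 = 13.
Wednesday + 13 ≡ Tuesday — that's 2322's doomsday.
In October the doomsday date is Oct 10.
Oct 3 is 7 days before Oct 10; 7 mod 7 = 0, so Tuesday − 0 = Tuesday.

Tuesday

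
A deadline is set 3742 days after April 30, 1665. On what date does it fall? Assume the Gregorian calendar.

July 29, 1675

+365 (one year) → Apr 30, 1666 (3377 left).
+365 (one year) → Apr 30, 1667 (3012 left).
+366 (one year; includes Feb 29, 1668) → Apr 30, 1668 (2646 left).
+365 (one year) → Apr 30, 1669 (2281 left).
+365 (one year) → Apr 30, 1670 (1916 left).
+365 (one year) → Apr 30, 1671 (1551 left).
+366 (one year; includes Feb 29, 1672) → Apr 30, 1672 (1185 left).
+365 (one year) → Apr 30, 1673 (820 left).
+365 (one year) → Apr 30, 1674 (455 left).
+365 (one year) → Apr 30, 1675 (90 left).
Apr has 30 days: +1 → May 1, 1675 (89 left).
May has 31 days: +31 → Jun 1, 1675 (58 left).
Jun has 30 days: +30 → Jul 1, 1675 (28 left).
+28 → Jul 29, 1675.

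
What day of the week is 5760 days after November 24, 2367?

Nov 24, 2367 is a Friday.
5760 mod 7 = 6, so 5760 days after a Friday is Friday + 6 = Thursday.

Thursday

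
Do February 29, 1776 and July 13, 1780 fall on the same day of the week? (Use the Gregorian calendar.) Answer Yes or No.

From Feb 29, 1776 to Jul 13, 1780 is 1596 days.
1596 mod 7 = 0, so they are the same weekday.
(Feb 29, 1776 is a Thursday; Jul 13, 1780 is a Thursday.)

Yes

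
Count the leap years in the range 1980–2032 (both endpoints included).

Multiples of 4 in [1980,2032]: 14.
Of those, multiples of 100: 1 (not leap unless ÷400).
Multiples of 400: 1.
Leap years = 14 − 1 + 1 = 14.

14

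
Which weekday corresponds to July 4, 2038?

Sunday

Doomsday rule: the anchor day for the 2000s is Tuesday. For year 38: 38÷12 = 3 r 2, and 2÷4 = 0, so 3+2+0 = 5.
Tuesday + 5 ≡ Sunday — that's 2038's doomsday.
In July the doomsday date is Jul 11.
Jul 4 is 7 days before Jul 11; 7 mod 7 = 0, so Sunday − 0 = Sunday.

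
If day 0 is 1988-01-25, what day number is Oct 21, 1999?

Jan 25, 1988 → Jan 25, 1989: 366 days (Feb 29, 1988 is in that span).
Jan 25, 1989 → Jan 25, 1990: 365 days.
Jan 25, 1990 → Jan 25, 1991: 365 days.
Jan 25, 1991 → Jan 25, 1992: 365 days.
Jan 25, 1992 → Jan 25, 1993: 366 days (Feb 29, 1992 is in that span).
Jan 25, 1993 → Jan 25, 1994: 365 days.
Jan 25, 1994 → Jan 25, 1995: 365 days.
Jan 25, 1995 → Jan 25, 1996: 365 days.
Jan 25, 1996 → Jan 25, 1997: 366 days (Feb 29, 1996 is in that span).
Jan 25, 1997 → Jan 25, 1998: 365 days.
Jan 25, 1998 → Jan 25, 1999: 365 days.
Jan 25, 1999 → Feb 25, 1999: 31 days (January has 31).
Feb 25, 1999 → Mar 25, 1999: 28 days (February has 28).
Mar 25, 1999 → Apr 25, 1999: 31 days (March has 31).
Apr 25, 1999 → May 25, 1999: 30 days (April has 30).
May 25, 1999 → Jun 25, 1999: 31 days (May has 31).
Jun 25, 1999 → Jul 25, 1999: 30 days (June has 30).
Jul 25, 1999 → Aug 25, 1999: 31 days (July has 31).
Aug 25, 1999 → Sep 25, 1999: 31 days (August has 31).
Sep 25, 1999 → Oct 21, 1999: 26 days.
Total: 4287 days.

4287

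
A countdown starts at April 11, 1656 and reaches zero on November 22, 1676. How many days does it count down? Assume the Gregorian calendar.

7530

Apr 11, 1656 → Apr 11, 1657: 365 days.
Apr 11, 1657 → Apr 11, 1658: 365 days.
Apr 11, 1658 → Apr 11, 1659: 365 days.
Apr 11, 1659 → Apr 11, 1660: 366 days (Feb 29, 1660 is in that span).
Apr 11, 1660 → Apr 11, 1661: 365 days.
Apr 11, 1661 → Apr 11, 1662: 365 days.
Apr 11, 1662 → Apr 11, 1663: 365 days.
Apr 11, 1663 → Apr 11, 1664: 366 days (Feb 29, 1664 is in that span).
Apr 11, 1664 → Apr 11, 1665: 365 days.
Apr 11, 1665 → Apr 11, 1666: 365 days.
Apr 11, 1666 → Apr 11, 1667: 365 days.
Apr 11, 1667 → Apr 11, 1668: 366 days (Feb 29, 1668 is in that span).
Apr 11, 1668 → Apr 11, 1669: 365 days.
Apr 11, 1669 → Apr 11, 1670: 365 days.
Apr 11, 1670 → Apr 11, 1671: 365 days.
Apr 11, 1671 → Apr 11, 1672: 366 days (Feb 29, 1672 is in that span).
Apr 11, 1672 → Apr 11, 1673: 365 days.
Apr 11, 1673 → Apr 11, 1674: 365 days.
Apr 11, 1674 → Apr 11, 1675: 365 days.
Apr 11, 1675 → Apr 11, 1676: 366 days (Feb 29, 1676 is in that span).
Apr 11, 1676 → May 11, 1676: 30 days (April has 30).
May 11, 1676 → Jun 11, 1676: 31 days (May has 31).
Jun 11, 1676 → Jul 11, 1676: 30 days (June has 30).
Jul 11, 1676 → Aug 11, 1676: 31 days (July has 31).
Aug 11, 1676 → Sep 11, 1676: 31 days (August has 31).
Sep 11, 1676 → Oct 11, 1676: 30 days (September has 30).
Oct 11, 1676 → Nov 11, 1676: 31 days (October has 31).
Nov 11, 1676 → Nov 22, 1676: 11 days.
Total: 7530 days.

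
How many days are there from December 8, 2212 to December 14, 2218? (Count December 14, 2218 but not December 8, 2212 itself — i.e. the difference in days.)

2197

Dec 8, 2212 → Dec 8, 2213: 365 days.
Dec 8, 2213 → Dec 8, 2214: 365 days.
Dec 8, 2214 → Dec 8, 2215: 365 days.
Dec 8, 2215 → Dec 8, 2216: 366 days (Feb 29, 2216 is in that span).
Dec 8, 2216 → Dec 8, 2217: 365 days.
Dec 8, 2217 → Jan 8, 2218: 31 days (December has 31).
Jan 8, 2218 → Feb 8, 2218: 31 days (January has 31).
Feb 8, 2218 → Mar 8, 2218: 28 days (February has 28).
Mar 8, 2218 → Apr 8, 2218: 31 days (March has 31).
Apr 8, 2218 → May 8, 2218: 30 days (April has 30).
May 8, 2218 → Jun 8, 2218: 31 days (May has 31).
Jun 8, 2218 → Jul 8, 2218: 30 days (June has 30).
Jul 8, 2218 → Aug 8, 2218: 31 days (July has 31).
Aug 8, 2218 → Sep 8, 2218: 31 days (August has 31).
Sep 8, 2218 → Oct 8, 2218: 30 days (September has 30).
Oct 8, 2218 → Nov 8, 2218: 31 days (October has 31).
Nov 8, 2218 → Dec 8, 2218: 30 days (November has 30).
Dec 8, 2218 → Dec 14, 2218: 6 days.
Total: 2197 days.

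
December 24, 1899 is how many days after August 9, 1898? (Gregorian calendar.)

Aug 9, 1898 → Aug 9, 1899: 365 days.
Aug 9, 1899 → Sep 9, 1899: 31 days (August has 31).
Sep 9, 1899 → Oct 9, 1899: 30 days (September has 30).
Oct 9, 1899 → Nov 9, 1899: 31 days (October has 31).
Nov 9, 1899 → Dec 9, 1899: 30 days (November has 30).
Dec 9, 1899 → Dec 24, 1899: 15 days.
Total: 502 days.

502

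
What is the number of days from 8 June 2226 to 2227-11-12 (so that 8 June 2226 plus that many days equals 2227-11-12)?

522

Jun 8, 2226 → Jun 8, 2227: 365 days.
Jun 8, 2227 → Jul 8, 2227: 30 days (June has 30).
Jul 8, 2227 → Aug 8, 2227: 31 days (July has 31).
Aug 8, 2227 → Sep 8, 2227: 31 days (August has 31).
Sep 8, 2227 → Oct 8, 2227: 30 days (September has 30).
Oct 8, 2227 → Nov 8, 2227: 31 days (October has 31).
Nov 8, 2227 → Nov 12, 2227: 4 days.
Total: 522 days.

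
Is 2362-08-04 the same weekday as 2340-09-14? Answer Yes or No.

From Sep 14, 2340 to Aug 4, 2362 is 7994 days.
7994 mod 7 = 0, so they are the same weekday.
(Sep 14, 2340 is a Saturday; Aug 4, 2362 is a Saturday.)

Yes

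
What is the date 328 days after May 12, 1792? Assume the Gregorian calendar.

April 5, 1793

May has 31 days: +20 → Jun 1, 1792 (308 left).
Jun has 30 days: +30 → Jul 1, 1792 (278 left).
Jul has 31 days: +31 → Aug 1, 1792 (247 left).
Aug has 31 days: +31 → Sep 1, 1792 (216 left).
Sep has 30 days: +30 → Oct 1, 1792 (186 left).
Oct has 31 days: +31 → Nov 1, 1792 (155 left).
Nov has 30 days: +30 → Dec 1, 1792 (125 left).
Dec has 31 days: +31 → Jan 1, 1793 (94 left).
Jan has 31 days: +31 → Feb 1, 1793 (63 left).
Feb has 28 days: +28 → Mar 1, 1793 (35 left).
Mar has 31 days: +31 → Apr 1, 1793 (4 left).
+4 → Apr 5, 1793.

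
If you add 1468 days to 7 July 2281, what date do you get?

July 14, 2285

+365 (one year) → Jul 7, 2282 (1103 left).
+365 (one year) → Jul 7, 2283 (738 left).
+366 (one year; includes Feb 29, 2284) → Jul 7, 2284 (372 left).
Jul has 31 days: +25 → Aug 1, 2284 (347 left).
Aug has 31 days: +31 → Sep 1, 2284 (316 left).
Sep has 30 days: +30 → Oct 1, 2284 (286 left).
Oct has 31 days: +31 → Nov 1, 2284 (255 left).
Nov has 30 days: +30 → Dec 1, 2284 (225 left).
Dec has 31 days: +31 → Jan 1, 2285 (194 left).
Jan has 31 days: +31 → Feb 1, 2285 (163 left).
Feb has 28 days: +28 → Mar 1, 2285 (135 left).
Mar has 31 days: +31 → Apr 1, 2285 (104 left).
Apr has 30 days: +30 → May 1, 2285 (74 left).
May has 31 days: +31 → Jun 1, 2285 (43 left).
Jun has 30 days: +30 → Jul 1, 2285 (13 left).
+13 → Jul 14, 2285.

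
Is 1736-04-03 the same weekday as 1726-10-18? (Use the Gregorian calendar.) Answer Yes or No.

From Oct 18, 1726 to Apr 3, 1736 is 3455 days.
3455 mod 7 = 4, so they are different weekdays.
(Oct 18, 1726 is a Friday; Apr 3, 1736 is a Tuesday.)

No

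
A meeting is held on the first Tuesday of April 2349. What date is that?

April 1, 2349 is a Friday.
The first Tuesday is therefore April 5 (4 days later).

April 5, 2349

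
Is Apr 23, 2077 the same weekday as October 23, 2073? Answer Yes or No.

From Oct 23, 2073 to Apr 23, 2077 is 1278 days.
1278 mod 7 = 4, so they are different weekdays.
(Oct 23, 2073 is a Monday; Apr 23, 2077 is a Friday.)

No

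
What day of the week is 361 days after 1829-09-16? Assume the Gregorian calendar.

Sep 16, 1829 is a Wednesday.
361 mod 7 = 4, so 361 days after a Wednesday is Wednesday + 4 = Sunday.

Sunday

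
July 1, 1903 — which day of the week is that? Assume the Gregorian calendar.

Doomsday rule: the anchor day for the 1900s is Wednesday. For year 03: 3÷12 = 0 r 3, and 3÷4 = 0, so 0+3+0 = 3.
Wednesday + 3 ≡ Saturday — that's 1903's doomsday.
In July the doomsday date is Jul 11.
Jul 1 is 10 days before Jul 11; 10 mod 7 = 3, so Saturday − 3 = Wednesday.

Wednesday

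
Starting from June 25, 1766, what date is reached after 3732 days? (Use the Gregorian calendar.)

+365 (one year) → Jun 25, 1767 (3367 left).
+366 (one year; includes Feb 29, 1768) → Jun 25, 1768 (3001 left).
+365 (one year) → Jun 25, 1769 (2636 left).
+365 (one year) → Jun 25, 1770 (2271 left).
+365 (one year) → Jun 25, 1771 (1906 left).
+366 (one year; includes Feb 29, 1772) → Jun 25, 1772 (1540 left).
+365 (one year) → Jun 25, 1773 (1175 left).
+365 (one year) → Jun 25, 1774 (810 left).
+365 (one year) → Jun 25, 1775 (445 left).
+366 (one year; includes Feb 29, 1776) → Jun 25, 1776 (79 left).
Jun has 30 days: +6 → Jul 1, 1776 (73 left).
Jul has 31 days: +31 → Aug 1, 1776 (42 left).
Aug has 31 days: +31 → Sep 1, 1776 (11 left).
+11 → Sep 12, 1776.

September 12, 1776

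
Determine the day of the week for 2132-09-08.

Doomsday rule: the anchor day for the 2100s is Sunday. For year 32: 32÷12 = 2 r 8, and 8÷4 = 2, so 2+8+2 = 12.
Sunday + 12 ≡ Friday — that's 2132's doomsday.
In September the doomsday date is Sep 5.
Sep 8 is 3 days after Sep 5; 3 mod 7 = 3, so Friday + 3 = Monday.

Monday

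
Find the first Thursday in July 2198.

July 1, 2198 is a Sunday.
The first Thursday is therefore July 5 (4 days later).

July 5, 2198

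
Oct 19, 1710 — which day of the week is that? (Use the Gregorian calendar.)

Sunday

Doomsday rule: the anchor day for the 1700s is Sunday. For year 10: 10÷12 = 0 r 10, and 10÷4 = 2, so 0+10+2 = 12.
Sunday + 12 ≡ Friday — that's 1710's doomsday.
In October the doomsday date is Oct 10.
Oct 19 is 9 days after Oct 10; 9 mod 7 = 2, so Friday + 2 = Sunday.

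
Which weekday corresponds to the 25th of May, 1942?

January 1, 1942 is a Thursday.
Jan 1, 1942 → Feb 1, 1942: 31 days (January has 31).
Feb 1, 1942 → Mar 1, 1942: 28 days (February has 28).
Mar 1, 1942 → Apr 1, 1942: 31 days (March has 31).
Apr 1, 1942 → May 1, 1942: 30 days (April has 30).
May 1, 1942 → May 25, 1942: 24 days.
Total: 144 days.
144 mod 7 = 4, so Thursday + 4 = Monday.

Monday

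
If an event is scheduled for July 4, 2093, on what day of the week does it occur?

Doomsday rule: the anchor day for the 2000s is Tuesday. For year 93: 93÷12 = 7 r 9, and 9÷4 = 2, so 7+9+2 = 18.
Tuesday + 18 ≡ Saturday — that's 2093's doomsday.
In July the doomsday date is Jul 11.
Jul 4 is 7 days before Jul 11; 7 mod 7 = 0, so Saturday − 0 = Saturday.

Saturday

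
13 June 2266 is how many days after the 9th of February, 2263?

1220

Feb 9, 2263 → Feb 9, 2264: 365 days.
Feb 9, 2264 → Feb 9, 2265: 366 days (Feb 29, 2264 is in that span).
Feb 9, 2265 → Feb 9, 2266: 365 days.
Feb 9, 2266 → Mar 9, 2266: 28 days (February has 28).
Mar 9, 2266 → Apr 9, 2266: 31 days (March has 31).
Apr 9, 2266 → May 9, 2266: 30 days (April has 30).
May 9, 2266 → Jun 9, 2266: 31 days (May has 31).
Jun 9, 2266 → Jun 13, 2266: 4 days.
Total: 1220 days.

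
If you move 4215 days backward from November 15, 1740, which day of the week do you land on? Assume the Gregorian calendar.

Monday

Nov 15, 1740 is a Tuesday.
4215 mod 7 = 1, so 4215 days before a Tuesday is Tuesday − 1 = Monday.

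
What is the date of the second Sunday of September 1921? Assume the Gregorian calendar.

September 1, 1921 is a Thursday.
The first Sunday is therefore September 4 (3 days later).
The second Sunday is 4 + 1×7 = September 11.

September 11, 1921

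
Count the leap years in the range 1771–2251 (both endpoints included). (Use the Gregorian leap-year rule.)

Multiples of 4 in [1771,2251]: 120.
Of those, multiples of 100: 5 (not leap unless ÷400).
Multiples of 400: 1.
Leap years = 120 − 5 + 1 = 116.

116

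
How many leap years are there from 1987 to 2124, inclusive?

Multiples of 4 in [1987,2124]: 35.
Of those, multiples of 100: 2 (not leap unless ÷400).
Multiples of 400: 1.
Leap years = 35 − 2 + 1 = 34.

34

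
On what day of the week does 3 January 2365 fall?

Doomsday rule: the anchor day for the 2300s is Wednesday. For year 65: 65÷12 = 5 r 5, and 5÷4 = 1, so 5+5+1 = 11.
Wednesday + 11 ≡ Sunday — that's 2365's doomsday.
In January the doomsday date is Jan 3 (2365 is not a leap year).
Jan 3 is the doomsday itself: Sunday.

Sunday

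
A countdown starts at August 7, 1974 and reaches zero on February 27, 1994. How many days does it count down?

Aug 7, 1974 → Aug 7, 1975: 365 days.
Aug 7, 1975 → Aug 7, 1976: 366 days (Feb 29, 1976 is in that span).
Aug 7, 1976 → Aug 7, 1977: 365 days.
Aug 7, 1977 → Aug 7, 1978: 365 days.
Aug 7, 1978 → Aug 7, 1979: 365 days.
Aug 7, 1979 → Aug 7, 1980: 366 days (Feb 29, 1980 is in that span).
Aug 7, 1980 → Aug 7, 1981: 365 days.
Aug 7, 1981 → Aug 7, 1982: 365 days.
Aug 7, 1982 → Aug 7, 1983: 365 days.
Aug 7, 1983 → Aug 7, 1984: 366 days (Feb 29, 1984 is in that span).
Aug 7, 1984 → Aug 7, 1985: 365 days.
Aug 7, 1985 → Aug 7, 1986: 365 days.
Aug 7, 1986 → Aug 7, 1987: 365 days.
Aug 7, 1987 → Aug 7, 1988: 366 days (Feb 29, 1988 is in that span).
Aug 7, 1988 → Aug 7, 1989: 365 days.
Aug 7, 1989 → Aug 7, 1990: 365 days.
Aug 7, 1990 → Aug 7, 1991: 365 days.
Aug 7, 1991 → Aug 7, 1992: 366 days (Feb 29, 1992 is in that span).
Aug 7, 1992 → Aug 7, 1993: 365 days.
Aug 7, 1993 → Sep 7, 1993: 31 days (August has 31).
Sep 7, 1993 → Oct 7, 1993: 30 days (September has 30).
Oct 7, 1993 → Nov 7, 1993: 31 days (October has 31).
Nov 7, 1993 → Dec 7, 1993: 30 days (November has 30).
Dec 7, 1993 → Jan 7, 1994: 31 days (December has 31).
Jan 7, 1994 → Feb 7, 1994: 31 days (January has 31).
Feb 7, 1994 → Feb 27, 1994: 20 days.
Total: 7144 days.

7144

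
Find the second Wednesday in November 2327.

November 1, 2327 is a Tuesday.
The first Wednesday is therefore November 2 (1 days later).
The second Wednesday is 2 + 1×7 = November 9.

November 9, 2327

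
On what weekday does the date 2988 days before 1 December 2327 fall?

Friday

First find the weekday of Dec 1, 2327. Doomsday rule: the anchor day for the 2300s is Wednesday. For year 27: 27÷12 = 2 r 3, and 3÷4 = 0, so 2+3+0 = 5.
Wednesday + 5 ≡ Monday — that's 2327's doomsday.
In December the doomsday date is Dec 12.
Dec 1 is 11 days before Dec 12; 11 mod 7 = 4, so Monday − 4 = Thursday.
2988 mod 7 = 6, so 2988 days before a Thursday is Thursday − 6 = Friday.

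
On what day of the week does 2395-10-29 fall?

Sunday

Doomsday rule: the anchor day for the 2300s is Wednesday. For year 95: 95÷12 = 7 r 11, and 11÷4 = 2, so 7+11+2 = 20.
Wednesday + 20 ≡ Tuesday — that's 2395's doomsday.
In October the doomsday date is Oct 10.
Oct 29 is 19 days after Oct 10; 19 mod 7 = 5, so Tuesday + 5 = Sunday.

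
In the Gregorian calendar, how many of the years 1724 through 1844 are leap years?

Multiples of 4 in [1724,1844]: 31.
Of those, multiples of 100: 1 (not leap unless ÷400).
Multiples of 400: 0.
Leap years = 31 − 1 + 0 = 30.

30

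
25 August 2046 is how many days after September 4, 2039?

2547

Sep 4, 2039 → Sep 4, 2040: 366 days (Feb 29, 2040 is in that span).
Sep 4, 2040 → Sep 4, 2041: 365 days.
Sep 4, 2041 → Sep 4, 2042: 365 days.
Sep 4, 2042 → Sep 4, 2043: 365 days.
Sep 4, 2043 → Sep 4, 2044: 366 days (Feb 29, 2044 is in that span).
Sep 4, 2044 → Sep 4, 2045: 365 days.
Sep 4, 2045 → Oct 4, 2045: 30 days (September has 30).
Oct 4, 2045 → Nov 4, 2045: 31 days (October has 31).
Nov 4, 2045 → Dec 4, 2045: 30 days (November has 30).
Dec 4, 2045 → Jan 4, 2046: 31 days (December has 31).
Jan 4, 2046 → Feb 4, 2046: 31 days (January has 31).
Feb 4, 2046 → Mar 4, 2046: 28 days (February has 28).
Mar 4, 2046 → Apr 4, 2046: 31 days (March has 31).
Apr 4, 2046 → May 4, 2046: 30 days (April has 30).
May 4, 2046 → Jun 4, 2046: 31 days (May has 31).
Jun 4, 2046 → Jul 4, 2046: 30 days (June has 30).
Jul 4, 2046 → Aug 4, 2046: 31 days (July has 31).
Aug 4, 2046 → Aug 25, 2046: 21 days.
Total: 2547 days.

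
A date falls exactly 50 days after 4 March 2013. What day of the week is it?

First find the weekday of Mar 4, 2013. Doomsday rule: the anchor day for the 2000s is Tuesday. For year 13: 13÷12 = 1 r 1, and 1÷4 = 0, so 1+1+0 = 2.
Tuesday + 2 ≡ Thursday — that's 2013's doomsday.
In March the doomsday date is Mar 14.
Mar 4 is 10 days before Mar 14; 10 mod 7 = 3, so Thursday − 3 = Monday.
50 mod 7 = 1, so 50 days after a Monday is Monday + 1 = Tuesday.

Tuesday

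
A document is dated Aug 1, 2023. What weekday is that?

January 1, 2023 is a Sunday.
Jan 1, 2023 → Feb 1, 2023: 31 days (January has 31).
Feb 1, 2023 → Mar 1, 2023: 28 days (February has 28).
Mar 1, 2023 → Apr 1, 2023: 31 days (March has 31).
Apr 1, 2023 → May 1, 2023: 30 days (April has 30).
May 1, 2023 → Jun 1, 2023: 31 days (May has 31).
Jun 1, 2023 → Jul 1, 2023: 30 days (June has 30).
Jul 1, 2023 → Aug 1, 2023: 31 days.
Total: 212 days.
212 mod 7 = 2, so Sunday + 2 = Tuesday.

Tuesday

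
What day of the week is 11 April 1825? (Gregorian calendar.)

Monday

Doomsday rule: the anchor day for the 1800s is Friday. For year 25: 25÷12 = 2 r 1, and 1÷4 = 0, so 2+1+0 = 3.
Friday + 3 ≡ Monday — that's 1825's doomsday.
In April the doomsday date is Apr 4.
Apr 11 is 7 days after Apr 4; 7 mod 7 = 0, so Monday + 0 = Monday.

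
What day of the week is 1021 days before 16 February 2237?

Feb 16, 2237 is a Thursday.
1021 mod 7 = 6, so 1021 days before a Thursday is Thursday − 6 = Friday.

Friday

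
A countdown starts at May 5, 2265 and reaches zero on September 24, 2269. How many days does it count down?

May 5, 2265 → May 5, 2266: 365 days.
May 5, 2266 → May 5, 2267: 365 days.
May 5, 2267 → May 5, 2268: 366 days (Feb 29, 2268 is in that span).
May 5, 2268 → May 5, 2269: 365 days.
May 5, 2269 → Jun 5, 2269: 31 days (May has 31).
Jun 5, 2269 → Jul 5, 2269: 30 days (June has 30).
Jul 5, 2269 → Aug 5, 2269: 31 days (July has 31).
Aug 5, 2269 → Sep 5, 2269: 31 days (August has 31).
Sep 5, 2269 → Sep 24, 2269: 19 days.
Total: 1603 days.

1603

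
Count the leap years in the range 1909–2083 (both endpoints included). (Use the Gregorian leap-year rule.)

Multiples of 4 in [1909,2083]: 43.
Of those, multiples of 100: 1 (not leap unless ÷400).
Multiples of 400: 1.
Leap years = 43 − 1 + 1 = 43.

43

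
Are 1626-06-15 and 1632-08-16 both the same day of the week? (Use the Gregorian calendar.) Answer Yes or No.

Yes

From Jun 15, 1626 to Aug 16, 1632 is 2254 days.
2254 mod 7 = 0, so they are the same weekday.
(Jun 15, 1626 is a Monday; Aug 16, 1632 is a Monday.)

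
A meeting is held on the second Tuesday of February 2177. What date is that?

February 11, 2177

February 1, 2177 is a Saturday.
The first Tuesday is therefore February 4 (3 days later).
The second Tuesday is 4 + 1×7 = February 11.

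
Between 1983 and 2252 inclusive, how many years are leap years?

66

Multiples of 4 in [1983,2252]: 68.
Of those, multiples of 100: 3 (not leap unless ÷400).
Multiples of 400: 1.
Leap years = 68 − 3 + 1 = 66.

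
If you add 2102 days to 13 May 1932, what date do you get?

+365 (one year) → May 13, 1933 (1737 left).
+365 (one year) → May 13, 1934 (1372 left).
+365 (one year) → May 13, 1935 (1007 left).
+366 (one year; includes Feb 29, 1936) → May 13, 1936 (641 left).
+365 (one year) → May 13, 1937 (276 left).
May has 31 days: +19 → Jun 1, 1937 (257 left).
Jun has 30 days: +30 → Jul 1, 1937 (227 left).
Jul has 31 days: +31 → Aug 1, 1937 (196 left).
Aug has 31 days: +31 → Sep 1, 1937 (165 left).
Sep has 30 days: +30 → Oct 1, 1937 (135 left).
Oct has 31 days: +31 → Nov 1, 1937 (104 left).
Nov has 30 days: +30 → Dec 1, 1937 (74 left).
Dec has 31 days: +31 → Jan 1, 1938 (43 left).
Jan has 31 days: +31 → Feb 1, 1938 (12 left).
+12 → Feb 13, 1938.

February 13, 1938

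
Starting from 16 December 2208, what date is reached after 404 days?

+365 (one year) → Dec 16, 2209 (39 left).
Dec has 31 days: +16 → Jan 1, 2210 (23 left).
+23 → Jan 24, 2210.

January 24, 2210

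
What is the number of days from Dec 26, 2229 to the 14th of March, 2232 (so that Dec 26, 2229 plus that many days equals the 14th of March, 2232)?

Dec 26, 2229 → Dec 26, 2230: 365 days.
Dec 26, 2230 → Dec 26, 2231: 365 days.
Dec 26, 2231 → Jan 26, 2232: 31 days (December has 31).
Jan 26, 2232 → Feb 26, 2232: 31 days (January has 31).
Feb 26, 2232 → Mar 14, 2232: 17 days.
Total: 809 days.

809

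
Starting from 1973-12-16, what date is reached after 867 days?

+365 (one year) → Dec 16, 1974 (502 left).
+365 (one year) → Dec 16, 1975 (137 left).
Dec has 31 days: +16 → Jan 1, 1976 (121 left).
Jan has 31 days: +31 → Feb 1, 1976 (90 left).
Feb has 29 days: +29 → Mar 1, 1976 (61 left).
Mar has 31 days: +31 → Apr 1, 1976 (30 left).
Apr has 30 days: +30 → May 1, 1976 (0 left).

May 1, 1976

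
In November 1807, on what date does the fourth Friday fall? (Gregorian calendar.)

November 1, 1807 is a Sunday.
The first Friday is therefore November 6 (5 days later).
The fourth Friday is 6 + 3×7 = November 27.

November 27, 1807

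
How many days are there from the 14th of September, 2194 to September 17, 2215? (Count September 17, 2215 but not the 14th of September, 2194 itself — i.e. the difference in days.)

Sep 14, 2194 → Sep 14, 2195: 365 days.
Sep 14, 2195 → Sep 14, 2196: 366 days (Feb 29, 2196 is in that span).
Sep 14, 2196 → Sep 14, 2197: 365 days.
Sep 14, 2197 → Sep 14, 2198: 365 days.
Sep 14, 2198 → Sep 14, 2199: 365 days.
Sep 14, 2199 → Sep 14, 2200: 365 days.
Sep 14, 2200 → Sep 14, 2201: 365 days.
Sep 14, 2201 → Sep 14, 2202: 365 days.
Sep 14, 2202 → Sep 14, 2203: 365 days.
Sep 14, 2203 → Sep 14, 2204: 366 days (Feb 29, 2204 is in that span).
Sep 14, 2204 → Sep 14, 2205: 365 days.
Sep 14, 2205 → Sep 14, 2206: 365 days.
Sep 14, 2206 → Sep 14, 2207: 365 days.
Sep 14, 2207 → Sep 14, 2208: 366 days (Feb 29, 2208 is in that span).
Sep 14, 2208 → Sep 14, 2209: 365 days.
Sep 14, 2209 → Sep 14, 2210: 365 days.
Sep 14, 2210 → Sep 14, 2211: 365 days.
Sep 14, 2211 → Sep 14, 2212: 366 days (Feb 29, 2212 is in that span).
Sep 14, 2212 → Sep 14, 2213: 365 days.
Sep 14, 2213 → Sep 14, 2214: 365 days.
Sep 14, 2214 → Oct 14, 2214: 30 days (September has 30).
Oct 14, 2214 → Nov 14, 2214: 31 days (October has 31).
Nov 14, 2214 → Dec 14, 2214: 30 days (November has 30).
Dec 14, 2214 → Jan 14, 2215: 31 days (December has 31).
Jan 14, 2215 → Feb 14, 2215: 31 days (January has 31).
Feb 14, 2215 → Mar 14, 2215: 28 days (February has 28).
Mar 14, 2215 → Apr 14, 2215: 31 days (March has 31).
Apr 14, 2215 → May 14, 2215: 30 days (April has 30).
May 14, 2215 → Jun 14, 2215: 31 days (May has 31).
Jun 14, 2215 → Jul 14, 2215: 30 days (June has 30).
Jul 14, 2215 → Aug 14, 2215: 31 days (July has 31).
Aug 14, 2215 → Sep 14, 2215: 31 days (August has 31).
Sep 14, 2215 → Sep 17, 2215: 3 days.
Total: 7672 days.

7672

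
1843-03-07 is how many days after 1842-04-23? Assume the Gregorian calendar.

318

Apr 23, 1842 → May 23, 1842: 30 days (April has 30).
May 23, 1842 → Jun 23, 1842: 31 days (May has 31).
Jun 23, 1842 → Jul 23, 1842: 30 days (June has 30).
Jul 23, 1842 → Aug 23, 1842: 31 days (July has 31).
Aug 23, 1842 → Sep 23, 1842: 31 days (August has 31).
Sep 23, 1842 → Oct 23, 1842: 30 days (September has 30).
Oct 23, 1842 → Nov 23, 1842: 31 days (October has 31).
Nov 23, 1842 → Dec 23, 1842: 30 days (November has 30).
Dec 23, 1842 → Jan 23, 1843: 31 days (December has 31).
Jan 23, 1843 → Feb 23, 1843: 31 days (January has 31).
Feb 23, 1843 → Mar 7, 1843: 12 days.
Total: 318 days.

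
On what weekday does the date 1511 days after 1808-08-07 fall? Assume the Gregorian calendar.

Saturday

Aug 7, 1808 is a Sunday.
1511 mod 7 = 6, so 1511 days after a Sunday is Sunday + 6 = Saturday.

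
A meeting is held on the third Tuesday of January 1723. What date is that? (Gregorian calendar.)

January 19, 1723

January 1, 1723 is a Friday.
The first Tuesday is therefore January 5 (4 days later).
The third Tuesday is 5 + 2×7 = January 19.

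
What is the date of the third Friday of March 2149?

March 1, 2149 is a Saturday.
The first Friday is therefore March 7 (6 days later).
The third Friday is 7 + 2×7 = March 21.

March 21, 2149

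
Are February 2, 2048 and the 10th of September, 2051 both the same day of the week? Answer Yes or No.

From Feb 2, 2048 to Sep 10, 2051 is 1316 days.
1316 mod 7 = 0, so they are the same weekday.
(Feb 2, 2048 is a Sunday; Sep 10, 2051 is a Sunday.)

Yes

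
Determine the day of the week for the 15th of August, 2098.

Doomsday rule: the anchor day for the 2000s is Tuesday. For year 98: 98÷12 = 8 r 2, and 2÷4 = 0, so 8+2+0 = 10.
Tuesday + 10 ≡ Friday — that's 2098's doomsday.
In August the doomsday date is Aug 8.
Aug 15 is 7 days after Aug 8; 7 mod 7 = 0, so Friday + 0 = Friday.

Friday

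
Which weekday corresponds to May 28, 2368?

Doomsday rule: the anchor day for the 2300s is Wednesday. For year 68: 68÷12 = 5 r 8, and 8÷4 = 2, so 5+8+2 = 15.
Wednesday + 15 ≡ Thursday — that's 2368's doomsday.
In May the doomsday date is May 9.
May 28 is 19 days after May 9; 19 mod 7 = 5, so Thursday + 5 = Tuesday.

Tuesday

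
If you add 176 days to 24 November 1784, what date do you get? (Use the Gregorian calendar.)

May 19, 1785

Nov has 30 days: +7 → Dec 1, 1784 (169 left).
Dec has 31 days: +31 → Jan 1, 1785 (138 left).
Jan has 31 days: +31 → Feb 1, 1785 (107 left).
Feb has 28 days: +28 → Mar 1, 1785 (79 left).
Mar has 31 days: +31 → Apr 1, 1785 (48 left).
Apr has 30 days: +30 → May 1, 1785 (18 left).
+18 → May 19, 1785.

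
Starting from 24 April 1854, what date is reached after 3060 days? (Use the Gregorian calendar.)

+365 (one year) → Apr 24, 1855 (2695 left).
+366 (one year; includes Feb 29, 1856) → Apr 24, 1856 (2329 left).
+365 (one year) → Apr 24, 1857 (1964 left).
+365 (one year) → Apr 24, 1858 (1599 left).
+365 (one year) → Apr 24, 1859 (1234 left).
+366 (one year; includes Feb 29, 1860) → Apr 24, 1860 (868 left).
+365 (one year) → Apr 24, 1861 (503 left).
+365 (one year) → Apr 24, 1862 (138 left).
Apr has 30 days: +7 → May 1, 1862 (131 left).
May has 31 days: +31 → Jun 1, 1862 (100 left).
Jun has 30 days: +30 → Jul 1, 1862 (70 left).
Jul has 31 days: +31 → Aug 1, 1862 (39 left).
Aug has 31 days: +31 → Sep 1, 1862 (8 left).
+8 → Sep 9, 1862.

September 9, 1862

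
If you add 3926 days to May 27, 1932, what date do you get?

+365 (one year) → May 27, 1933 (3561 left).
+365 (one year) → May 27, 1934 (3196 left).
+365 (one year) → May 27, 1935 (2831 left).
+366 (one year; includes Feb 29, 1936) → May 27, 1936 (2465 left).
+365 (one year) → May 27, 1937 (2100 left).
+365 (one year) → May 27, 1938 (1735 left).
+365 (one year) → May 27, 1939 (1370 left).
+366 (one year; includes Feb 29, 1940) → May 27, 1940 (1004 left).
+365 (one year) → May 27, 1941 (639 left).
+365 (one year) → May 27, 1942 (274 left).
May has 31 days: +5 → Jun 1, 1942 (269 left).
Jun has 30 days: +30 → Jul 1, 1942 (239 left).
Jul has 31 days: +31 → Aug 1, 1942 (208 left).
Aug has 31 days: +31 → Sep 1, 1942 (177 left).
Sep has 30 days: +30 → Oct 1, 1942 (147 left).
Oct has 31 days: +31 → Nov 1, 1942 (116 left).
Nov has 30 days: +30 → Dec 1, 1942 (86 left).
Dec has 31 days: +31 → Jan 1, 1943 (55 left).
Jan has 31 days: +31 → Feb 1, 1943 (24 left).
+24 → Feb 25, 1943.

February 25, 1943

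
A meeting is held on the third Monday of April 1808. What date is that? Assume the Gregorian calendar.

April 1, 1808 is a Friday.
The first Monday is therefore April 4 (3 days later).
The third Monday is 4 + 2×7 = April 18.

April 18, 1808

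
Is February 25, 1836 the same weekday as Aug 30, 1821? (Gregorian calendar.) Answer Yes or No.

Yes

From Aug 30, 1821 to Feb 25, 1836 is 5292 days.
5292 mod 7 = 0, so they are the same weekday.
(Aug 30, 1821 is a Thursday; Feb 25, 1836 is a Thursday.)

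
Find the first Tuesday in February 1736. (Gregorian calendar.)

February 1, 1736 is a Wednesday.
The first Tuesday is therefore February 7 (6 days later).

February 7, 1736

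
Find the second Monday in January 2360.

January 1, 2360 is a Friday.
The first Monday is therefore January 4 (3 days later).
The second Monday is 4 + 1×7 = January 11.

January 11, 2360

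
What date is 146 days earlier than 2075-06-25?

January 30, 2075

−25 → May 31, 2075 (end of May, 31 days; 121 left).
−31 → Apr 30, 2075 (end of Apr, 30 days; 90 left).
−30 → Mar 31, 2075 (end of Mar, 31 days; 60 left).
−31 → Feb 28, 2075 (end of Feb, 28 days; 29 left).
−28 → Jan 31, 2075 (end of Jan, 31 days; 1 left).
−1 → Jan 30, 2075.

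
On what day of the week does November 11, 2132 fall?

Doomsday rule: the anchor day for the 2100s is Sunday. For year 32: 32÷12 = 2 r 8, and 8÷4 = 2, so 2+8+2 = 12.
Sunday + 12 ≡ Friday — that's 2132's doomsday.
In November the doomsday date is Nov 7.
Nov 11 is 4 days after Nov 7; 4 mod 7 = 4, so Friday + 4 = Tuesday.

Tuesday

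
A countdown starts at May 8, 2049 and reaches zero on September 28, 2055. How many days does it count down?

2334

May 8, 2049 → May 8, 2050: 365 days.
May 8, 2050 → May 8, 2051: 365 days.
May 8, 2051 → May 8, 2052: 366 days (Feb 29, 2052 is in that span).
May 8, 2052 → May 8, 2053: 365 days.
May 8, 2053 → May 8, 2054: 365 days.
May 8, 2054 → May 8, 2055: 365 days.
May 8, 2055 → Jun 8, 2055: 31 days (May has 31).
Jun 8, 2055 → Jul 8, 2055: 30 days (June has 30).
Jul 8, 2055 → Aug 8, 2055: 31 days (July has 31).
Aug 8, 2055 → Sep 8, 2055: 31 days (August has 31).
Sep 8, 2055 → Sep 28, 2055: 20 days.
Total: 2334 days.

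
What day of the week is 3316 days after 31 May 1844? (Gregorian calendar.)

Wednesday

First find the weekday of May 31, 1844. Doomsday rule: the anchor day for the 1800s is Friday. For year 44: 44÷12 = 3 r 8, and 8÷4 = 2, so 3+8+2 = 13.
Friday + 13 ≡ Thursday — that's 1844's doomsday.
In May the doomsday date is May 9.
May 31 is 22 days after May 9; 22 mod 7 = 1, so Thursday + 1 = Friday.
3316 mod 7 = 5, so 3316 days after a Friday is Friday + 5 = Wednesday.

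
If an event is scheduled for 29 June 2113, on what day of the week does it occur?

Doomsday rule: the anchor day for the 2100s is Sunday. For year 13: 13÷12 = 1 r 1, and 1÷4 = 0, so 1+1+0 = 2.
Sunday + 2 ≡ Tuesday — that's 2113's doomsday.
In June the doomsday date is Jun 6.
Jun 29 is 23 days after Jun 6; 23 mod 7 = 2, so Tuesday + 2 = Thursday.

Thursday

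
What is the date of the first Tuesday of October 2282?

October 1, 2282 is a Sunday.
The first Tuesday is therefore October 3 (2 days later).

October 3, 2282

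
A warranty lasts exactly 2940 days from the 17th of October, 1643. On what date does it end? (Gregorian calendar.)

November 4, 1651

+366 (one year; includes Feb 29, 1644) → Oct 17, 1644 (2574 left).
+365 (one year) → Oct 17, 1645 (2209 left).
+365 (one year) → Oct 17, 1646 (1844 left).
+365 (one year) → Oct 17, 1647 (1479 left).
+366 (one year; includes Feb 29, 1648) → Oct 17, 1648 (1113 left).
+365 (one year) → Oct 17, 1649 (748 left).
+365 (one year) → Oct 17, 1650 (383 left).
Oct has 31 days: +15 → Nov 1, 1650 (368 left).
Nov has 30 days: +30 → Dec 1, 1650 (338 left).
Dec has 31 days: +31 → Jan 1, 1651 (307 left).
Jan has 31 days: +31 → Feb 1, 1651 (276 left).
Feb has 28 days: +28 → Mar 1, 1651 (248 left).
Mar has 31 days: +31 → Apr 1, 1651 (217 left).
Apr has 30 days: +30 → May 1, 1651 (187 left).
May has 31 days: +31 → Jun 1, 1651 (156 left).
Jun has 30 days: +30 → Jul 1, 1651 (126 left).
Jul has 31 days: +31 → Aug 1, 1651 (95 left).
Aug has 31 days: +31 → Sep 1, 1651 (64 left).
Sep has 30 days: +30 → Oct 1, 1651 (34 left).
Oct has 31 days: +31 → Nov 1, 1651 (3 left).
+3 → Nov 4, 1651.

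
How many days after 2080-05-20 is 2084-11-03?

1628

May 20, 2080 → May 20, 2081: 365 days.
May 20, 2081 → May 20, 2082: 365 days.
May 20, 2082 → May 20, 2083: 365 days.
May 20, 2083 → May 20, 2084: 366 days (Feb 29, 2084 is in that span).
May 20, 2084 → Jun 20, 2084: 31 days (May has 31).
Jun 20, 2084 → Jul 20, 2084: 30 days (June has 30).
Jul 20, 2084 → Aug 20, 2084: 31 days (July has 31).
Aug 20, 2084 → Sep 20, 2084: 31 days (August has 31).
Sep 20, 2084 → Oct 20, 2084: 30 days (September has 30).
Oct 20, 2084 → Nov 3, 2084: 14 days.
Total: 1628 days.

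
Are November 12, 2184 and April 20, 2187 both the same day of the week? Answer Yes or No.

Yes

From Nov 12, 2184 to Apr 20, 2187 is 889 days.
889 mod 7 = 0, so they are the same weekday.
(Nov 12, 2184 is a Friday; Apr 20, 2187 is a Friday.)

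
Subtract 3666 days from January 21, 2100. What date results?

−365 (one year) → Jan 21, 2099 (3301 left).
−365 (one year) → Jan 21, 2098 (2936 left).
−365 (one year) → Jan 21, 2097 (2571 left).
−366 (one year; includes Feb 29, 2096) → Jan 21, 2096 (2205 left).
−365 (one year) → Jan 21, 2095 (1840 left).
−365 (one year) → Jan 21, 2094 (1475 left).
−365 (one year) → Jan 21, 2093 (1110 left).
−366 (one year; includes Feb 29, 2092) → Jan 21, 2092 (744 left).
−365 (one year) → Jan 21, 2091 (379 left).
−21 → Dec 31, 2090 (end of Dec, 31 days; 358 left).
−31 → Nov 30, 2090 (end of Nov, 30 days; 327 left).
−30 → Oct 31, 2090 (end of Oct, 31 days; 297 left).
−31 → Sep 30, 2090 (end of Sep, 30 days; 266 left).
−30 → Aug 31, 2090 (end of Aug, 31 days; 236 left).
−31 → Jul 31, 2090 (end of Jul, 31 days; 205 left).
−31 → Jun 30, 2090 (end of Jun, 30 days; 174 left).
−30 → May 31, 2090 (end of May, 31 days; 144 left).
−31 → Apr 30, 2090 (end of Apr, 30 days; 113 left).
−30 → Mar 31, 2090 (end of Mar, 31 days; 83 left).
−31 → Feb 28, 2090 (end of Feb, 28 days; 52 left).
−28 → Jan 31, 2090 (end of Jan, 31 days; 24 left).
−24 → Jan 7, 2090.

January 7, 2090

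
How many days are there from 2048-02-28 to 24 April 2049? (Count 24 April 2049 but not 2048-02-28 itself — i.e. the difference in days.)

421

Feb 28, 2048 → Feb 28, 2049: 366 days (Feb 29, 2048 is in that span).
Feb 28, 2049 → Mar 28, 2049: 28 days (February has 28).
Mar 28, 2049 → Apr 24, 2049: 27 days.
Total: 421 days.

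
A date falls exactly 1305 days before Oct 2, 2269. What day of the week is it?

First find the weekday of Oct 2, 2269. Doomsday rule: the anchor day for the 2200s is Friday. For year 69: 69÷12 = 5 r 9, and 9÷4 = 2, so 5+9+2 = 16.
Friday + 16 ≡ Sunday — that's 2269's doomsday.
In October the doomsday date is Oct 10.
Oct 2 is 8 days before Oct 10; 8 mod 7 = 1, so Sunday − 1 = Saturday.
1305 mod 7 = 3, so 1305 days before a Saturday is Saturday − 3 = Wednesday.

Wednesday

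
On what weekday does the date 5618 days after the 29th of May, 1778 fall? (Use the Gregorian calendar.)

May 29, 1778 is a Friday.
5618 mod 7 = 4, so 5618 days after a Friday is Friday + 4 = Tuesday.

Tuesday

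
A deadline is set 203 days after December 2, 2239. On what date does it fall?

June 22, 2240

Dec has 31 days: +30 → Jan 1, 2240 (173 left).
Jan has 31 days: +31 → Feb 1, 2240 (142 left).
Feb has 29 days: +29 → Mar 1, 2240 (113 left).
Mar has 31 days: +31 → Apr 1, 2240 (82 left).
Apr has 30 days: +30 → May 1, 2240 (52 left).
May has 31 days: +31 → Jun 1, 2240 (21 left).
+21 → Jun 22, 2240.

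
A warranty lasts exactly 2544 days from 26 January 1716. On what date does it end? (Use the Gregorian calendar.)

January 13, 1723

+366 (one year; includes Feb 29, 1716) → Jan 26, 1717 (2178 left).
+365 (one year) → Jan 26, 1718 (1813 left).
+365 (one year) → Jan 26, 1719 (1448 left).
+365 (one year) → Jan 26, 1720 (1083 left).
+366 (one year; includes Feb 29, 1720) → Jan 26, 1721 (717 left).
+365 (one year) → Jan 26, 1722 (352 left).
Jan has 31 days: +6 → Feb 1, 1722 (346 left).
Feb has 28 days: +28 → Mar 1, 1722 (318 left).
Mar has 31 days: +31 → Apr 1, 1722 (287 left).
Apr has 30 days: +30 → May 1, 1722 (257 left).
May has 31 days: +31 → Jun 1, 1722 (226 left).
Jun has 30 days: +30 → Jul 1, 1722 (196 left).
Jul has 31 days: +31 → Aug 1, 1722 (165 left).
Aug has 31 days: +31 → Sep 1, 1722 (134 left).
Sep has 30 days: +30 → Oct 1, 1722 (104 left).
Oct has 31 days: +31 → Nov 1, 1722 (73 left).
Nov has 30 days: +30 → Dec 1, 1722 (43 left).
Dec has 31 days: +31 → Jan 1, 1723 (12 left).
+12 → Jan 13, 1723.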